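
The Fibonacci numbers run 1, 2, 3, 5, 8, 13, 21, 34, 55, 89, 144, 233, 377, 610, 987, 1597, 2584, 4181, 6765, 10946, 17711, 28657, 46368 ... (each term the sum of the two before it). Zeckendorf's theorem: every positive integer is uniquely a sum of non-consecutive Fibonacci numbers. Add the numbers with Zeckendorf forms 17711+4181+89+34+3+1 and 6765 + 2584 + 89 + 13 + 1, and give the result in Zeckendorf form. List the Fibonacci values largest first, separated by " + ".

28657 + 2584 + 144 + 55 + 21 + 8 + 2

The two numbers are 22019 and 9452, so their sum is 31471.
31471: greatest Fibonacci not exceeding it is 28657, leaving 2814
2814: greatest Fibonacci not exceeding it is 2584, leaving 230
230: greatest Fibonacci not exceeding it is 144, leaving 86
86: greatest Fibonacci not exceeding it is 55, leaving 31
31: greatest Fibonacci not exceeding it is 21, leaving 10
10: greatest Fibonacci not exceeding it is 8, leaving 2
2: greatest Fibonacci not exceeding it is 2, leaving 0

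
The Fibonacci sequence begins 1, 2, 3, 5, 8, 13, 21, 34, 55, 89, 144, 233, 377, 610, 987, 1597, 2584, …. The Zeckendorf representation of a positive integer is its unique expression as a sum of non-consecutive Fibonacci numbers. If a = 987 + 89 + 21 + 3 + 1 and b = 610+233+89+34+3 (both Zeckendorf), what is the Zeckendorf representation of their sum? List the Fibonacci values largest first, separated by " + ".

The two numbers are 1101 and 969, so their sum is 2070.
1597 ≤ 2070 < 2584, so take 1597; remainder 473
377 ≤ 473 < 610, so take 377; remainder 96
89 ≤ 96 < 144, so take 89; remainder 7
5 ≤ 7 < 8, so take 5; remainder 2
2 ≤ 2 < 3, so take 2; remainder 0

1597 + 377 + 89 + 5 + 2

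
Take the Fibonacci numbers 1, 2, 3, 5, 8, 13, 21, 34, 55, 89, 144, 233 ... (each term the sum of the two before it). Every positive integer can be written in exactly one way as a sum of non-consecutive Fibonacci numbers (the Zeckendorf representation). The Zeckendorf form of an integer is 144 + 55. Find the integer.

144 + 55 = 199.

199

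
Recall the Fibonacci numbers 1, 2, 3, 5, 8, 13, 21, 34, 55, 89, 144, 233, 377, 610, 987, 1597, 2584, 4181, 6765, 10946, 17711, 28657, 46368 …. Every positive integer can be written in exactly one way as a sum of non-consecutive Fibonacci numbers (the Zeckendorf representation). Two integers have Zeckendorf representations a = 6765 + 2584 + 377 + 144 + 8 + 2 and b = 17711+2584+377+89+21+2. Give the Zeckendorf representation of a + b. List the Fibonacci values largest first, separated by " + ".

The two numbers are 9880 and 20784, so their sum is 30664.
Repeatedly subtract the largest Fibonacci number that fits:
largest Fibonacci ≤ 30664 is 28657; 30664 − 28657 = 2007
largest Fibonacci ≤ 2007 is 1597; 2007 − 1597 = 410
largest Fibonacci ≤ 410 is 377; 410 − 377 = 33
largest Fibonacci ≤ 33 is 21; 33 − 21 = 12
largest Fibonacci ≤ 12 is 8; 12 − 8 = 4
largest Fibonacci ≤ 4 is 3; 4 − 3 = 1
largest Fibonacci ≤ 1 is 1; 1 − 1 = 0

28657 + 1597 + 377 + 21 + 8 + 3 + 1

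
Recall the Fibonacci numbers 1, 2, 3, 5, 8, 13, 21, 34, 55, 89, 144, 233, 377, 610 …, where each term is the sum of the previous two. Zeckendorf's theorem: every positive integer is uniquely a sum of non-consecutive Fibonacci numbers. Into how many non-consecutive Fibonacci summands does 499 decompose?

Greedily peel off the largest Fibonacci term at each step:
largest Fibonacci ≤ 499 is 377; 499 − 377 = 122
largest Fibonacci ≤ 122 is 89; 122 − 89 = 33
largest Fibonacci ≤ 33 is 21; 33 − 21 = 12
largest Fibonacci ≤ 12 is 8; 12 − 8 = 4
largest Fibonacci ≤ 4 is 3; 4 − 3 = 1
largest Fibonacci ≤ 1 is 1; 1 − 1 = 0
499 = 377 + 89 + 21 + 8 + 3 + 1, which has 6 terms.

6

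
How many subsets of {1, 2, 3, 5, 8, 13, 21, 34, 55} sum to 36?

3

Starting from the Zeckendorf form and repeatedly splitting a term F_k into F_{k−1} + F_{k−2} (when neither is already used) reaches every representation.
36 = 34+2 = 21+13+2 = 21+8+5+2 — 3 representations.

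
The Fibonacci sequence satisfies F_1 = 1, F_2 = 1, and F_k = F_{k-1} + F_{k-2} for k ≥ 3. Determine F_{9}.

Iterating the recurrence up to F_{2} = 1 and F_{1} = 1:
F_{3} = F_{2} + F_{1} = 1 + 1 = 2
F_{4} = F_{3} + F_{2} = 2 + 1 = 3
F_{5} = F_{4} + F_{3} = 3 + 2 = 5
F_{6} = F_{5} + F_{4} = 5 + 3 = 8
F_{7} = F_{6} + F_{5} = 8 + 5 = 13
F_{8} = F_{7} + F_{6} = 13 + 8 = 21
F_{9} = F_{8} + F_{7} = 21 + 13 = 34

34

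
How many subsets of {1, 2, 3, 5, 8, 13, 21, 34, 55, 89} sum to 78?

5

Each representation comes from the Zeckendorf form by replacing some F_k with F_{k−1} + F_{k−2} where possible.
78 = 55+21+2 = 55+13+8+2 = 55+13+5+3+2 = 34+21+13+8+2 = 34+21+13+5+3+2 — 5 representations.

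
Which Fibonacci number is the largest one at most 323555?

317811 ≤ 323555 < 514229, so the largest Fibonacci number not exceeding 323555 is 317811.

317811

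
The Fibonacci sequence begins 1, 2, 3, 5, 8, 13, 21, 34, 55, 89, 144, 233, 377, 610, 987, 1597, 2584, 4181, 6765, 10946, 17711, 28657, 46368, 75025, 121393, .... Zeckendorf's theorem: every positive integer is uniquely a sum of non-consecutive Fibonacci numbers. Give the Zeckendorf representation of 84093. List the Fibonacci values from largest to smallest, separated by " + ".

75025 + 6765 + 1597 + 610 + 89 + 5 + 2

84093: greatest Fibonacci not exceeding it is 75025, leaving 9068
9068: greatest Fibonacci not exceeding it is 6765, leaving 2303
2303: greatest Fibonacci not exceeding it is 1597, leaving 706
706: greatest Fibonacci not exceeding it is 610, leaving 96
96: greatest Fibonacci not exceeding it is 89, leaving 7
7: greatest Fibonacci not exceeding it is 5, leaving 2
2: greatest Fibonacci not exceeding it is 2, leaving 0
So 84093 = 75025 + 6765 + 1597 + 610 + 89 + 5 + 2, with no two terms consecutive in the sequence.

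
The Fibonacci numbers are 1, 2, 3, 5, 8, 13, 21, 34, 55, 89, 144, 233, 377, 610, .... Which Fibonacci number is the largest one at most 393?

377 ≤ 393 < 610, so the largest Fibonacci number not exceeding 393 is 377.

377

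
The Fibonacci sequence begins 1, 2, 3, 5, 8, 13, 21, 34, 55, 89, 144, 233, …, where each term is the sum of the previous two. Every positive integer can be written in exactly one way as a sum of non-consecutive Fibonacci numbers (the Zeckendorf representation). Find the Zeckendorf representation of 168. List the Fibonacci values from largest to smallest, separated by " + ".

Repeatedly subtract the largest Fibonacci number that fits:
largest Fibonacci ≤ 168 is 144; 168 − 144 = 24
largest Fibonacci ≤ 24 is 21; 24 − 21 = 3
largest Fibonacci ≤ 3 is 3; 3 − 3 = 0
So 168 = 144 + 21 + 3, with no two terms consecutive in the sequence.

144 + 21 + 3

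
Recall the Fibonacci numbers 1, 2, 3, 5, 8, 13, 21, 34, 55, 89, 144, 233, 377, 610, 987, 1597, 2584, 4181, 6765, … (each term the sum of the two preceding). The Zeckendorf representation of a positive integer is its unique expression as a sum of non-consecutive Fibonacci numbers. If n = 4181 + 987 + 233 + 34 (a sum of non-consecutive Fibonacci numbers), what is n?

5435

4181 + 987 + 233 + 34 = 5435.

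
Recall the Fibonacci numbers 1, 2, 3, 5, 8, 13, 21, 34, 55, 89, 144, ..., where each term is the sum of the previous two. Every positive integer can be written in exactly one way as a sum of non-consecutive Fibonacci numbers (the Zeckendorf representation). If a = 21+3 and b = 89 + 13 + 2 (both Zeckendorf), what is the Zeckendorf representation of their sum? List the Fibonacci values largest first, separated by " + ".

The two numbers are 24 and 104, so their sum is 128.
Greedy algorithm:
128 − 89 = 39
39 − 34 = 5
5 − 5 = 0

89 + 34 + 5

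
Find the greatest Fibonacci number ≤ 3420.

2584 ≤ 3420 < 4181, so the largest Fibonacci number not exceeding 3420 is 2584.

2584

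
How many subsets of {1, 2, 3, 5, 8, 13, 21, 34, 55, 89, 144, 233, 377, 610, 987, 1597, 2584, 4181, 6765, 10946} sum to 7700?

Each representation comes from the Zeckendorf form by replacing some F_k with F_{k−1} + F_{k−2} where possible.
7700 = 6765+610+233+89+3 = 6765+610+233+89+2+1 = 6765+610+233+55+34+3 = … (57 more), for 60 in all.

60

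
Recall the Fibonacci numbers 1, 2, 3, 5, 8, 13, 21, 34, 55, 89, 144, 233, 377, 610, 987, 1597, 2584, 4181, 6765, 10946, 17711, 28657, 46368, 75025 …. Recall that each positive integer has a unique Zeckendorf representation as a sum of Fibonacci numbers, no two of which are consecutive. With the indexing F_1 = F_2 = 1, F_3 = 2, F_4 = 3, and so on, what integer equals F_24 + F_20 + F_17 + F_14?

55107

F_24 + F_20 + F_17 + F_14 = 46368 + 6765 + 1597 + 377 = 55107.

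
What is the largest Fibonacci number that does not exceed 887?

610 ≤ 887 < 987, so the largest Fibonacci number not exceeding 887 is 610.

610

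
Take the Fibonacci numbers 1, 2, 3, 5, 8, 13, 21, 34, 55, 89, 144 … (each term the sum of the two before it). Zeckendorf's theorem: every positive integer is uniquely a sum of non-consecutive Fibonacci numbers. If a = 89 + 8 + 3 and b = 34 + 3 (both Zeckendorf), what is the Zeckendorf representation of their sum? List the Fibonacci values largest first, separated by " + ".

89 + 34 + 13 + 1

The two numbers are 100 and 37, so their sum is 137.
largest Fibonacci ≤ 137 is 89; 137 − 89 = 48
largest Fibonacci ≤ 48 is 34; 48 − 34 = 14
largest Fibonacci ≤ 14 is 13; 14 − 13 = 1
largest Fibonacci ≤ 1 is 1; 1 − 1 = 0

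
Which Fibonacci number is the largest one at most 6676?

4181 ≤ 6676 < 6765, so the largest Fibonacci number not exceeding 6676 is 4181.

4181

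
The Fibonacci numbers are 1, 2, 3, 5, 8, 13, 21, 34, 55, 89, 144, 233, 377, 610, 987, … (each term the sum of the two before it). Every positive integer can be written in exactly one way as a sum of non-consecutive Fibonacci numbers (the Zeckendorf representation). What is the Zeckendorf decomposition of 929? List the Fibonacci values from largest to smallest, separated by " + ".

610 + 233 + 55 + 21 + 8 + 2

Greedy algorithm:
take 610 (≤ 929); 929 − 610 = 319
take 233 (≤ 319); 319 − 233 = 86
take 55 (≤ 86); 86 − 55 = 31
take 21 (≤ 31); 31 − 21 = 10
take 8 (≤ 10); 10 − 8 = 2
take 2 (≤ 2); 2 − 2 = 0
So 929 = 610 + 233 + 55 + 21 + 8 + 2, with no two terms consecutive in the sequence.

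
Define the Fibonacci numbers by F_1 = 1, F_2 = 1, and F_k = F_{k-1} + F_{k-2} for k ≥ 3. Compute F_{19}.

4181

Iterating the recurrence up to F_{14} = 377 and F_{13} = 233:
F_{15} = F_{14} + F_{13} = 377 + 233 = 610
F_{16} = F_{15} + F_{14} = 610 + 377 = 987
F_{17} = F_{16} + F_{15} = 987 + 610 = 1597
F_{18} = F_{17} + F_{16} = 1597 + 987 = 2584
F_{19} = F_{18} + F_{17} = 2584 + 1597 = 4181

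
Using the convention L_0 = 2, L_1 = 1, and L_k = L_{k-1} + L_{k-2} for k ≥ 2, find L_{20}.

Iterating the recurrence up to L_{15} = 1364 and L_{14} = 843:
L_{16} = L_{15} + L_{14} = 1364 + 843 = 2207
L_{17} = L_{16} + L_{15} = 2207 + 1364 = 3571
L_{18} = L_{17} + L_{16} = 3571 + 2207 = 5778
L_{19} = L_{18} + L_{17} = 5778 + 3571 = 9349
L_{20} = L_{19} + L_{18} = 9349 + 5778 = 15127

15127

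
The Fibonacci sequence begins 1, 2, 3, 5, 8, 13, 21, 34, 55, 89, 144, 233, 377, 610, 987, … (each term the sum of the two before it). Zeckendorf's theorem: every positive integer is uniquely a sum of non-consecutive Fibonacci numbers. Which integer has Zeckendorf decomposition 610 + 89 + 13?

712

610 + 89 + 13 = 712.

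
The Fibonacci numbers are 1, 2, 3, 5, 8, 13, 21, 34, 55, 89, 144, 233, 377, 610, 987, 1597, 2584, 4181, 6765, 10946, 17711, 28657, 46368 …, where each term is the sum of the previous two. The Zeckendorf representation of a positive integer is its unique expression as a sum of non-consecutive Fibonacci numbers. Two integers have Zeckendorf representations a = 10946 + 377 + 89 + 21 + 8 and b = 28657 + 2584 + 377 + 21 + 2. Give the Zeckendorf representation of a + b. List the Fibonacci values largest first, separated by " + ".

28657 + 10946 + 2584 + 610 + 233 + 34 + 13 + 5

The two numbers are 11441 and 31641, so their sum is 43082.
43082: greatest Fibonacci not exceeding it is 28657, leaving 14425
14425: greatest Fibonacci not exceeding it is 10946, leaving 3479
3479: greatest Fibonacci not exceeding it is 2584, leaving 895
895: greatest Fibonacci not exceeding it is 610, leaving 285
285: greatest Fibonacci not exceeding it is 233, leaving 52
52: greatest Fibonacci not exceeding it is 34, leaving 18
18: greatest Fibonacci not exceeding it is 13, leaving 5
5: greatest Fibonacci not exceeding it is 5, leaving 0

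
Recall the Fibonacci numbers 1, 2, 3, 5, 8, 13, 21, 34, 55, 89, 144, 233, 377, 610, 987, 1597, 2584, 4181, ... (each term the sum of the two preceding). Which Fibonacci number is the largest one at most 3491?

2584 ≤ 3491 < 4181, so the largest Fibonacci number not exceeding 3491 is 2584.

2584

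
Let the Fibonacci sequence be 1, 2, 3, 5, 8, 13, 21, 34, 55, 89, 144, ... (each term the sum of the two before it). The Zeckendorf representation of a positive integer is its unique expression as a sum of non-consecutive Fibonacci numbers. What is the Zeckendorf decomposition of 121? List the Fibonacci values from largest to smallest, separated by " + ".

89 + 21 + 8 + 3

largest Fibonacci ≤ 121 is 89; 121 − 89 = 32
largest Fibonacci ≤ 32 is 21; 32 − 21 = 11
largest Fibonacci ≤ 11 is 8; 11 − 8 = 3
largest Fibonacci ≤ 3 is 3; 3 − 3 = 0
So 121 = 89 + 21 + 8 + 3, with no two terms consecutive in the sequence.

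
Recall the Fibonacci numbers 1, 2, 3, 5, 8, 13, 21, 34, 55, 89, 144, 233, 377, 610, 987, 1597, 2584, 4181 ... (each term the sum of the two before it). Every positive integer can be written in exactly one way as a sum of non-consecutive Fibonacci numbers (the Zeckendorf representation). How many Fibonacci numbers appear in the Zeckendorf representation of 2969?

3

Repeatedly subtract the largest Fibonacci number that fits:
subtract 2584 from 2969: 385 remains
subtract 377 from 385: 8 remains
subtract 8 from 8: 0 remains
2969 = 2584 + 377 + 8, which has 3 terms.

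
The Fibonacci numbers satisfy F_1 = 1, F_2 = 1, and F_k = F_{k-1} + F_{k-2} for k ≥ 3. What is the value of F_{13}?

233

Iterating the recurrence up to F_{6} = 8 and F_{5} = 5:
F_{7} = F_{6} + F_{5} = 8 + 5 = 13
F_{8} = F_{7} + F_{6} = 13 + 8 = 21
F_{9} = F_{8} + F_{7} = 21 + 13 = 34
F_{10} = F_{9} + F_{8} = 34 + 21 = 55
F_{11} = F_{10} + F_{9} = 55 + 34 = 89
F_{12} = F_{11} + F_{10} = 89 + 55 = 144
F_{13} = F_{12} + F_{11} = 144 + 89 = 233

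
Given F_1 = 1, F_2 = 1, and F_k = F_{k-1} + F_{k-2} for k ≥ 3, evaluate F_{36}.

14930352

Iterating the recurrence up to F_{28} = 317811 and F_{27} = 196418:
F_{29} = F_{28} + F_{27} = 317811 + 196418 = 514229
F_{30} = F_{29} + F_{28} = 514229 + 317811 = 832040
F_{31} = F_{30} + F_{29} = 832040 + 514229 = 1346269
F_{32} = F_{31} + F_{30} = 1346269 + 832040 = 2178309
F_{33} = F_{32} + F_{31} = 2178309 + 1346269 = 3524578
F_{34} = F_{33} + F_{32} = 3524578 + 2178309 = 5702887
F_{35} = F_{34} + F_{33} = 5702887 + 3524578 = 9227465
F_{36} = F_{35} + F_{34} = 9227465 + 5702887 = 14930352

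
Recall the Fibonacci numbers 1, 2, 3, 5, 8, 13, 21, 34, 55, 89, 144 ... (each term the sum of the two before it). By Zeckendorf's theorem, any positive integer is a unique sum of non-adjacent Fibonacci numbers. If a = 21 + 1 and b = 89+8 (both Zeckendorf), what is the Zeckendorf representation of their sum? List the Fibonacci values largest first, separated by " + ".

The two numbers are 22 and 97, so their sum is 119.
Greedy algorithm:
largest Fibonacci ≤ 119 is 89; 119 − 89 = 30
largest Fibonacci ≤ 30 is 21; 30 − 21 = 9
largest Fibonacci ≤ 9 is 8; 9 − 8 = 1
largest Fibonacci ≤ 1 is 1; 1 − 1 = 0

89 + 21 + 8 + 1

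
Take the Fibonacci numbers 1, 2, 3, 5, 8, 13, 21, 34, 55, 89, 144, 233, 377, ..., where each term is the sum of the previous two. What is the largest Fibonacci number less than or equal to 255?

233

233 ≤ 255 < 377, so the largest Fibonacci number not exceeding 255 is 233.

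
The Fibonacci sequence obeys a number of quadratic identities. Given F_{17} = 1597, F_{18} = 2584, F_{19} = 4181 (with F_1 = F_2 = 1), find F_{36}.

By the addition formula F_{m+n} = F_m F_{n+1} + F_{m−1} F_n with m=19, n=17: F_{36} = 4181·2584 + 2584·1597 = 10803704 + 4126648 = 14930352.

14930352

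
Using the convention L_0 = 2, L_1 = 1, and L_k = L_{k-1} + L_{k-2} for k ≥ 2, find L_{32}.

Iterating the recurrence up to L_{26} = 271443 and L_{25} = 167761:
L_{27} = L_{26} + L_{25} = 271443 + 167761 = 439204
L_{28} = L_{27} + L_{26} = 439204 + 271443 = 710647
L_{29} = L_{28} + L_{27} = 710647 + 439204 = 1149851
L_{30} = L_{29} + L_{28} = 1149851 + 710647 = 1860498
L_{31} = L_{30} + L_{29} = 1860498 + 1149851 = 3010349
L_{32} = L_{31} + L_{30} = 3010349 + 1860498 = 4870847

4870847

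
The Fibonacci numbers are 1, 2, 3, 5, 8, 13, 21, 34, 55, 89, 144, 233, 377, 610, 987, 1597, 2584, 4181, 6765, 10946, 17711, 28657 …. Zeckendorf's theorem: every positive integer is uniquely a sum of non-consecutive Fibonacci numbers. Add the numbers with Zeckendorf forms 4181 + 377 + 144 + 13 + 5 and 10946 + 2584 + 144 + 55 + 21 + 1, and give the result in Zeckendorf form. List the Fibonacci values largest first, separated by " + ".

The two numbers are 4720 and 13751, so their sum is 18471.
18471 − 17711 = 760
760 − 610 = 150
150 − 144 = 6
6 − 5 = 1
1 − 1 = 0

17711 + 610 + 144 + 5 + 1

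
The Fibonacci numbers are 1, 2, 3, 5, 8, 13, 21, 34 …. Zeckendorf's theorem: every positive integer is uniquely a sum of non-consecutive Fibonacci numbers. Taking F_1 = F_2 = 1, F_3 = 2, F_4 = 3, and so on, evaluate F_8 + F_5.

26

F_8 + F_5 = 21 + 5 = 26.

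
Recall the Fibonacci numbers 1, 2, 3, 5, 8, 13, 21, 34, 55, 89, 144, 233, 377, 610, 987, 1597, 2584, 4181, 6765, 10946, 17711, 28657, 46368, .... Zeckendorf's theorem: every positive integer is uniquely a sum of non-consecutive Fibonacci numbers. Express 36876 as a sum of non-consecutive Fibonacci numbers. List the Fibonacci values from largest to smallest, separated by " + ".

28657 + 6765 + 987 + 377 + 89 + 1

Greedy algorithm:
36876: greatest Fibonacci not exceeding it is 28657, leaving 8219
8219: greatest Fibonacci not exceeding it is 6765, leaving 1454
1454: greatest Fibonacci not exceeding it is 987, leaving 467
467: greatest Fibonacci not exceeding it is 377, leaving 90
90: greatest Fibonacci not exceeding it is 89, leaving 1
1: greatest Fibonacci not exceeding it is 1, leaving 0
So 36876 = 28657 + 6765 + 987 + 377 + 89 + 1, with no two terms consecutive in the sequence.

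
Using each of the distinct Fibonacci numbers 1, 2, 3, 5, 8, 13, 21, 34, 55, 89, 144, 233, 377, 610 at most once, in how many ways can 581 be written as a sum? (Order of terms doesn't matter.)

14

581 = 377+144+55+5 = 377+144+55+3+2 = 377+144+34+21+5 = 377+144+34+21+3+2 = … (10 more), for 14 in all.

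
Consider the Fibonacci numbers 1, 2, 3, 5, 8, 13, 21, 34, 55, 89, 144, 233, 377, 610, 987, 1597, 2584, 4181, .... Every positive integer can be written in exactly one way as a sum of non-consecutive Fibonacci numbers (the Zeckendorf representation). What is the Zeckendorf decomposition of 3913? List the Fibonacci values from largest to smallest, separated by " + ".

2584 ≤ 3913 < 4181, so take 2584; remainder 1329
987 ≤ 1329 < 1597, so take 987; remainder 342
233 ≤ 342 < 377, so take 233; remainder 109
89 ≤ 109 < 144, so take 89; remainder 20
13 ≤ 20 < 21, so take 13; remainder 7
5 ≤ 7 < 8, so take 5; remainder 2
2 ≤ 2 < 3, so take 2; remainder 0
So 3913 = 2584 + 987 + 233 + 89 + 13 + 5 + 2, with no two terms consecutive in the sequence.

2584 + 987 + 233 + 89 + 13 + 5 + 2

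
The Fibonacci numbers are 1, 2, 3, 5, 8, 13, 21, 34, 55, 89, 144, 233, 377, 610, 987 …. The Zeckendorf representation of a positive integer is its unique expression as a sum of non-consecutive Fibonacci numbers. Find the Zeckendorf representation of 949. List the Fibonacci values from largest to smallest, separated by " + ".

610 + 233 + 89 + 13 + 3 + 1

Repeatedly subtract the largest Fibonacci number that fits:
949: greatest Fibonacci not exceeding it is 610, leaving 339
339: greatest Fibonacci not exceeding it is 233, leaving 106
106: greatest Fibonacci not exceeding it is 89, leaving 17
17: greatest Fibonacci not exceeding it is 13, leaving 4
4: greatest Fibonacci not exceeding it is 3, leaving 1
1: greatest Fibonacci not exceeding it is 1, leaving 0
So 949 = 610 + 233 + 89 + 13 + 3 + 1, with no two terms consecutive in the sequence.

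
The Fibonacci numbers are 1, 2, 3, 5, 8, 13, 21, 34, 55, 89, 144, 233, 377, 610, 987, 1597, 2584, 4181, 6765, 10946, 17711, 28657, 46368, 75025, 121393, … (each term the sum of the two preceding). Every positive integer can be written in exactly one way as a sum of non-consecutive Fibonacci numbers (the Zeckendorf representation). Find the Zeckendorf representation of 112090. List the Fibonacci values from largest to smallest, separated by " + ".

75025 + 28657 + 6765 + 1597 + 34 + 8 + 3 + 1

Greedy algorithm:
subtract 75025 from 112090: 37065 remains
subtract 28657 from 37065: 8408 remains
subtract 6765 from 8408: 1643 remains
subtract 1597 from 1643: 46 remains
subtract 34 from 46: 12 remains
subtract 8 from 12: 4 remains
subtract 3 from 4: 1 remains
subtract 1 from 1: 0 remains
So 112090 = 75025 + 28657 + 6765 + 1597 + 34 + 8 + 3 + 1, with no two terms consecutive in the sequence.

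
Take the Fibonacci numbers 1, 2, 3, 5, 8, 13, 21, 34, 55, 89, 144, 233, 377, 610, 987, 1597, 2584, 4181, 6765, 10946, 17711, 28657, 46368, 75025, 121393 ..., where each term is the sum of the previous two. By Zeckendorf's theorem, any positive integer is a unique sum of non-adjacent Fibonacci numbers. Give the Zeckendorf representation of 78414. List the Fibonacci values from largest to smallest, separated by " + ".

Greedily peel off the largest Fibonacci term at each step:
subtract 75025 from 78414: 3389 remains
subtract 2584 from 3389: 805 remains
subtract 610 from 805: 195 remains
subtract 144 from 195: 51 remains
subtract 34 from 51: 17 remains
subtract 13 from 17: 4 remains
subtract 3 from 4: 1 remains
subtract 1 from 1: 0 remains
So 78414 = 75025 + 2584 + 610 + 144 + 34 + 13 + 3 + 1, with no two terms consecutive in the sequence.

75025 + 2584 + 610 + 144 + 34 + 13 + 3 + 1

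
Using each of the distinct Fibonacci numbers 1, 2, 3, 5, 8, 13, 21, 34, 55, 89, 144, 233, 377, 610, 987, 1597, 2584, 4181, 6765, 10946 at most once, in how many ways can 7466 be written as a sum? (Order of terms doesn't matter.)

Starting from the Zeckendorf form and repeatedly splitting a term F_k into F_{k−1} + F_{k−2} (when neither is already used) reaches every representation.
7466 = 6765+610+89+2 = 6765+610+55+34+2 = 6765+377+233+89+2 = … (30 more), for 33 in all.

33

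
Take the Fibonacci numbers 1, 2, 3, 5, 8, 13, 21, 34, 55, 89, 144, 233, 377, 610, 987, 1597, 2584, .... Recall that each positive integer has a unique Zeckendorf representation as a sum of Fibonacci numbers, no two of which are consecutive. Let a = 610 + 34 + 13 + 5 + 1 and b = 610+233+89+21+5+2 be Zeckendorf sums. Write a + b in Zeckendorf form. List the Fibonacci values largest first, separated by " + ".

1597 + 21 + 5

The two numbers are 663 and 960, so their sum is 1623.
1623 − 1597 = 26
26 − 21 = 5
5 − 5 = 0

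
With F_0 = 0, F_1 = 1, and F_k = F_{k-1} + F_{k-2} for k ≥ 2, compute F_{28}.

317811

Iterating the recurrence up to F_{23} = 28657 and F_{22} = 17711:
F_{24} = F_{23} + F_{22} = 28657 + 17711 = 46368
F_{25} = F_{24} + F_{23} = 46368 + 28657 = 75025
F_{26} = F_{25} + F_{24} = 75025 + 46368 = 121393
F_{27} = F_{26} + F_{25} = 121393 + 75025 = 196418
F_{28} = F_{27} + F_{26} = 196418 + 121393 = 317811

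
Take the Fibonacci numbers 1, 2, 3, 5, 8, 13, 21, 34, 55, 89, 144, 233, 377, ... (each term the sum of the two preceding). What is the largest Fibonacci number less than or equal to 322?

233 ≤ 322 < 377, so the largest Fibonacci number not exceeding 322 is 233.

233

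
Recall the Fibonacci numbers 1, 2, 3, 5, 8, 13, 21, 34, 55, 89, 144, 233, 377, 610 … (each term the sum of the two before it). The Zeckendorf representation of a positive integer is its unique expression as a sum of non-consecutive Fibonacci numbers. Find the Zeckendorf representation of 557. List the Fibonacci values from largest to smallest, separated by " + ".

557: greatest Fibonacci not exceeding it is 377, leaving 180
180: greatest Fibonacci not exceeding it is 144, leaving 36
36: greatest Fibonacci not exceeding it is 34, leaving 2
2: greatest Fibonacci not exceeding it is 2, leaving 0
So 557 = 377 + 144 + 34 + 2, with no two terms consecutive in the sequence.

377 + 144 + 34 + 2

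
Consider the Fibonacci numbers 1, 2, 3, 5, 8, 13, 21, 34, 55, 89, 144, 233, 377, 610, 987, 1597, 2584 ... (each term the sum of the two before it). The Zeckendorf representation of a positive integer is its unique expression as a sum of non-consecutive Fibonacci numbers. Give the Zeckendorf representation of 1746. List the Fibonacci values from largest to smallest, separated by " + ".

Greedy algorithm:
1597 ≤ 1746 < 2584, so take 1597; remainder 149
144 ≤ 149 < 233, so take 144; remainder 5
5 ≤ 5 < 8, so take 5; remainder 0
So 1746 = 1597 + 144 + 5, with no two terms consecutive in the sequence.

1597 + 144 + 5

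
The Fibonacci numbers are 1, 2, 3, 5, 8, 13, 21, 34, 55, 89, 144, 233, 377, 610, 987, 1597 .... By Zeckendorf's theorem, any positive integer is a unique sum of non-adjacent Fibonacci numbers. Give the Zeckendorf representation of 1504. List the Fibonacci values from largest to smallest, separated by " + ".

987 + 377 + 89 + 34 + 13 + 3 + 1

subtract 987 from 1504: 517 remains
subtract 377 from 517: 140 remains
subtract 89 from 140: 51 remains
subtract 34 from 51: 17 remains
subtract 13 from 17: 4 remains
subtract 3 from 4: 1 remains
subtract 1 from 1: 0 remains
So 1504 = 987 + 377 + 89 + 34 + 13 + 3 + 1, with no two terms consecutive in the sequence.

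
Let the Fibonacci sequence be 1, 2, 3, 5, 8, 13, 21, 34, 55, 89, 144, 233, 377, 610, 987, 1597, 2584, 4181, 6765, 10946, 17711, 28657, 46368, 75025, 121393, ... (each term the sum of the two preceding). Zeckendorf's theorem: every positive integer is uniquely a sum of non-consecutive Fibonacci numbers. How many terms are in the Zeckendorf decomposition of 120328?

120328 − 75025 = 45303
45303 − 28657 = 16646
16646 − 10946 = 5700
5700 − 4181 = 1519
1519 − 987 = 532
532 − 377 = 155
155 − 144 = 11
11 − 8 = 3
3 − 3 = 0
120328 = 75025 + 28657 + 10946 + 4181 + 987 + 377 + 144 + 8 + 3, which has 9 terms.

9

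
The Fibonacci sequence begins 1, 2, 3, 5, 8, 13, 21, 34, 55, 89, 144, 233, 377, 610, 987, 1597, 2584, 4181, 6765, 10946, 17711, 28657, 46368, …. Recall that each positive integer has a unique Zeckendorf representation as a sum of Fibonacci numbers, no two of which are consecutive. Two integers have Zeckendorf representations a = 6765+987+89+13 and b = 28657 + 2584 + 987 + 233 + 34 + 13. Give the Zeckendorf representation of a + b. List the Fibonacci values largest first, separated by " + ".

The two numbers are 7854 and 32508, so their sum is 40362.
40362 − 28657 = 11705
11705 − 10946 = 759
759 − 610 = 149
149 − 144 = 5
5 − 5 = 0

28657 + 10946 + 610 + 144 + 5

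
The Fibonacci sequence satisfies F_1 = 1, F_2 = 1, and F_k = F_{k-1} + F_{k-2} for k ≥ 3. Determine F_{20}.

6765

Iterating the recurrence up to F_{14} = 377 and F_{13} = 233:
F_{15} = F_{14} + F_{13} = 377 + 233 = 610
F_{16} = F_{15} + F_{14} = 610 + 377 = 987
F_{17} = F_{16} + F_{15} = 987 + 610 = 1597
F_{18} = F_{17} + F_{16} = 1597 + 987 = 2584
F_{19} = F_{18} + F_{17} = 2584 + 1597 = 4181
F_{20} = F_{19} + F_{18} = 4181 + 2584 = 6765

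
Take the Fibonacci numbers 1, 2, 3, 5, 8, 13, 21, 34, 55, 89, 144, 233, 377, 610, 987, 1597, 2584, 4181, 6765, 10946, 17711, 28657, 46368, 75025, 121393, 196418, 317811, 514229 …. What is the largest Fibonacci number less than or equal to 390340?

317811 ≤ 390340 < 514229, so the largest Fibonacci number not exceeding 390340 is 317811.

317811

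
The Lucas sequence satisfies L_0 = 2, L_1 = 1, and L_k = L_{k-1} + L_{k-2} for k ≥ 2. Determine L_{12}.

322

Iterating the recurrence up to L_{6} = 18 and L_{5} = 11:
L_{7} = L_{6} + L_{5} = 18 + 11 = 29
L_{8} = L_{7} + L_{6} = 29 + 18 = 47
L_{9} = L_{8} + L_{7} = 47 + 29 = 76
L_{10} = L_{9} + L_{8} = 76 + 47 = 123
L_{11} = L_{10} + L_{9} = 123 + 76 = 199
L_{12} = L_{11} + L_{10} = 199 + 123 = 322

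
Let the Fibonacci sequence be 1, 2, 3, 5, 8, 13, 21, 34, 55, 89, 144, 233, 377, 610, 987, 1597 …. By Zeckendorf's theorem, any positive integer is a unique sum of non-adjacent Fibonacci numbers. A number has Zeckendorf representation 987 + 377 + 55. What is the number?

1419

987 + 377 + 55 = 1419.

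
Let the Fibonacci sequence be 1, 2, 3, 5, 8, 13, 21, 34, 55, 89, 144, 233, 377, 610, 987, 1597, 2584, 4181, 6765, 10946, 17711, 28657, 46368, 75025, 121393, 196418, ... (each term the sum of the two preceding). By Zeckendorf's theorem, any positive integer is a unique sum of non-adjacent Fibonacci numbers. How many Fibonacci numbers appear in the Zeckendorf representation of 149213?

Greedy algorithm:
take 121393 (≤ 149213); 149213 − 121393 = 27820
take 17711 (≤ 27820); 27820 − 17711 = 10109
take 6765 (≤ 10109); 10109 − 6765 = 3344
take 2584 (≤ 3344); 3344 − 2584 = 760
take 610 (≤ 760); 760 − 610 = 150
take 144 (≤ 150); 150 − 144 = 6
take 5 (≤ 6); 6 − 5 = 1
take 1 (≤ 1); 1 − 1 = 0
149213 = 121393 + 17711 + 6765 + 2584 + 610 + 144 + 5 + 1, which has 8 terms.

8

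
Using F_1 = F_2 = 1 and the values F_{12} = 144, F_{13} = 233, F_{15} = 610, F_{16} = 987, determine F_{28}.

317811

By the addition formula F_{m+n} = F_m F_{n+1} + F_{m−1} F_n with m=16, n=12: F_{28} = 987·233 + 610·144 = 229971 + 87840 = 317811.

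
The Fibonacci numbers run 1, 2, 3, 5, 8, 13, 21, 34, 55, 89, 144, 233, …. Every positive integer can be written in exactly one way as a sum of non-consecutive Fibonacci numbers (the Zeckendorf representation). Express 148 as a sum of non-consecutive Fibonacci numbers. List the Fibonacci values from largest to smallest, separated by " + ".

144 + 3 + 1

subtract 144 from 148: 4 remains
subtract 3 from 4: 1 remains
subtract 1 from 1: 0 remains
So 148 = 144 + 3 + 1, with no two terms consecutive in the sequence.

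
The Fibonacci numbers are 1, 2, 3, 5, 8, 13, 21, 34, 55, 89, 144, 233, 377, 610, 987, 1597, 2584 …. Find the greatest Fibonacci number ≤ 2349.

1597

1597 ≤ 2349 < 2584, so the largest Fibonacci number not exceeding 2349 is 1597.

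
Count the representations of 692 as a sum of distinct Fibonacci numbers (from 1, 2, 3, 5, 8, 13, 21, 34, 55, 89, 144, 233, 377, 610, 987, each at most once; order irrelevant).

18

Starting from the Zeckendorf form and repeatedly splitting a term F_k into F_{k−1} + F_{k−2} (when neither is already used) reaches every representation.
692 = 610+55+21+5+1 = 610+55+21+3+2+1 = 610+55+13+8+5+1 = 377+233+55+21+5+1 = 610+55+13+8+3+2+1 = … (13 more), for 18 in all.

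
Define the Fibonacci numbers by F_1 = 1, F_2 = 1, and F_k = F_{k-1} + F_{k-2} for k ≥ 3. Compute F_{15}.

610

Iterating the recurrence up to F_{7} = 13 and F_{6} = 8:
F_{8} = F_{7} + F_{6} = 13 + 8 = 21
F_{9} = F_{8} + F_{7} = 21 + 13 = 34
F_{10} = F_{9} + F_{8} = 34 + 21 = 55
F_{11} = F_{10} + F_{9} = 55 + 34 = 89
F_{12} = F_{11} + F_{10} = 89 + 55 = 144
F_{13} = F_{12} + F_{11} = 144 + 89 = 233
F_{14} = F_{13} + F_{12} = 233 + 144 = 377
F_{15} = F_{14} + F_{13} = 377 + 233 = 610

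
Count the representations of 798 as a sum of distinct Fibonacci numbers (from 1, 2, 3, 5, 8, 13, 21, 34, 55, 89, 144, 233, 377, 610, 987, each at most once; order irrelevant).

Each representation comes from the Zeckendorf form by replacing some F_k with F_{k−1} + F_{k−2} where possible.
798 = 610+144+34+8+2 = 610+144+34+5+3+2 = 610+144+21+13+8+2 = … (13 more), for 16 in all.

16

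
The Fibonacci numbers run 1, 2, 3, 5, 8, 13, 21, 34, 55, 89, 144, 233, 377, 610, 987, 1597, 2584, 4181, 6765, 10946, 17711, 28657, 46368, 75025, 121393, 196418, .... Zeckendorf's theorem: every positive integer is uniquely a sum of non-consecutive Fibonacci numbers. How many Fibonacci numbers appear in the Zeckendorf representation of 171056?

8

Greedily peel off the largest Fibonacci term at each step:
largest Fibonacci ≤ 171056 is 121393; 171056 − 121393 = 49663
largest Fibonacci ≤ 49663 is 46368; 49663 − 46368 = 3295
largest Fibonacci ≤ 3295 is 2584; 3295 − 2584 = 711
largest Fibonacci ≤ 711 is 610; 711 − 610 = 101
largest Fibonacci ≤ 101 is 89; 101 − 89 = 12
largest Fibonacci ≤ 12 is 8; 12 − 8 = 4
largest Fibonacci ≤ 4 is 3; 4 − 3 = 1
largest Fibonacci ≤ 1 is 1; 1 − 1 = 0
171056 = 121393 + 46368 + 2584 + 610 + 89 + 8 + 3 + 1, which has 8 terms.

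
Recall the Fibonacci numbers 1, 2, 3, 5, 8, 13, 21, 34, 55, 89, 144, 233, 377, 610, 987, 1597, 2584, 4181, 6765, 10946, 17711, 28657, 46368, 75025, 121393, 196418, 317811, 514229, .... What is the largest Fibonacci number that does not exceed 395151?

317811

317811 ≤ 395151 < 514229, so the largest Fibonacci number not exceeding 395151 is 317811.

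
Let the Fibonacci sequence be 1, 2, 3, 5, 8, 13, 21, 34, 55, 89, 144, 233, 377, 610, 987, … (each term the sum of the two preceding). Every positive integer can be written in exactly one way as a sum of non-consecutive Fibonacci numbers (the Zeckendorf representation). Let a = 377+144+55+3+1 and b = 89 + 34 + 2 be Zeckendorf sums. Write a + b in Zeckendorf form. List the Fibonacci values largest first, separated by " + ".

The two numbers are 580 and 125, so their sum is 705.
Repeatedly subtract the largest Fibonacci number that fits:
subtract 610 from 705: 95 remains
subtract 89 from 95: 6 remains
subtract 5 from 6: 1 remains
subtract 1 from 1: 0 remains

610 + 89 + 5 + 1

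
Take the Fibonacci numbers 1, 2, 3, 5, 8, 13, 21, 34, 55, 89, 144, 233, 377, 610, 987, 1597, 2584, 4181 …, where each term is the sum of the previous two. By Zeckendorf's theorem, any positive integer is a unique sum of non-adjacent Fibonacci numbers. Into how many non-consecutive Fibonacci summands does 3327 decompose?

6

take 2584 (≤ 3327); 3327 − 2584 = 743
take 610 (≤ 743); 743 − 610 = 133
take 89 (≤ 133); 133 − 89 = 44
take 34 (≤ 44); 44 − 34 = 10
take 8 (≤ 10); 10 − 8 = 2
take 2 (≤ 2); 2 − 2 = 0
3327 = 2584 + 610 + 89 + 34 + 8 + 2, which has 6 terms.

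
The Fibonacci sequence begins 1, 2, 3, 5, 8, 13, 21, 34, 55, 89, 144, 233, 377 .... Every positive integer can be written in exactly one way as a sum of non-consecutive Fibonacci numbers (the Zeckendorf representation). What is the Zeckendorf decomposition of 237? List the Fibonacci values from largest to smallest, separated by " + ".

Greedily peel off the largest Fibonacci term at each step:
take 233 (≤ 237); 237 − 233 = 4
take 3 (≤ 4); 4 − 3 = 1
take 1 (≤ 1); 1 − 1 = 0
So 237 = 233 + 3 + 1, with no two terms consecutive in the sequence.

233 + 3 + 1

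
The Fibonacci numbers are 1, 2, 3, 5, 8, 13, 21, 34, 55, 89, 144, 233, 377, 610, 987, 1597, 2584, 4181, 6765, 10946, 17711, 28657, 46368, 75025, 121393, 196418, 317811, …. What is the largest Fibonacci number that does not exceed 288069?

196418

196418 ≤ 288069 < 317811, so the largest Fibonacci number not exceeding 288069 is 196418.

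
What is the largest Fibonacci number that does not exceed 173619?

121393

121393 ≤ 173619 < 196418, so the largest Fibonacci number not exceeding 173619 is 121393.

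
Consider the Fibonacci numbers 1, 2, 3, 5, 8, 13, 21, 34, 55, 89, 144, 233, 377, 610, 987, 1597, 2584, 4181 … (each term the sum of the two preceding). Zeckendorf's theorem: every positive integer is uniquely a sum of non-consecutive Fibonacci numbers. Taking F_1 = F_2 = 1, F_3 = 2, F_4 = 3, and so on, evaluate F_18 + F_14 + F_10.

F_18 + F_14 + F_10 = 2584 + 377 + 55 = 3016.

3016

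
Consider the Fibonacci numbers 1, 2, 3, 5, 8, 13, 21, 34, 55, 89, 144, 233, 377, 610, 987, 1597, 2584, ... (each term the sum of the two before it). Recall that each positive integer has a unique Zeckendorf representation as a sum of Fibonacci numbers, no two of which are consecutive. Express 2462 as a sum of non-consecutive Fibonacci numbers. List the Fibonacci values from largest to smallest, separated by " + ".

1597 + 610 + 233 + 21 + 1

1597 ≤ 2462 < 2584, so take 1597; remainder 865
610 ≤ 865 < 987, so take 610; remainder 255
233 ≤ 255 < 377, so take 233; remainder 22
21 ≤ 22 < 34, so take 21; remainder 1
1 ≤ 1 < 2, so take 1; remainder 0
So 2462 = 1597 + 610 + 233 + 21 + 1, with no two terms consecutive in the sequence.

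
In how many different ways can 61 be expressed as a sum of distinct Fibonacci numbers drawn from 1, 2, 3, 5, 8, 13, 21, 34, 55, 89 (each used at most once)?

6

Each representation comes from the Zeckendorf form by replacing some F_k with F_{k−1} + F_{k−2} where possible.
61 = 55+5+1 = 55+3+2+1 = 34+21+5+1 = … (3 more), for 6 in all.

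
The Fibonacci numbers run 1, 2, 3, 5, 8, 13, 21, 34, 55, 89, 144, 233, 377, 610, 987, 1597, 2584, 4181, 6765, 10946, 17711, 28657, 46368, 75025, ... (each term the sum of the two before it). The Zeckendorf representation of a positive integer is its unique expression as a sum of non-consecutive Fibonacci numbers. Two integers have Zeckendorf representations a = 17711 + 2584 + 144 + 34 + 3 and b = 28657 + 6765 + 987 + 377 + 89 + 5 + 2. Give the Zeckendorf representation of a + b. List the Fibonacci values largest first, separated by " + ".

46368 + 10946 + 34 + 8 + 2

The two numbers are 20476 and 36882, so their sum is 57358.
Greedy algorithm:
largest Fibonacci ≤ 57358 is 46368; 57358 − 46368 = 10990
largest Fibonacci ≤ 10990 is 10946; 10990 − 10946 = 44
largest Fibonacci ≤ 44 is 34; 44 − 34 = 10
largest Fibonacci ≤ 10 is 8; 10 − 8 = 2
largest Fibonacci ≤ 2 is 2; 2 − 2 = 0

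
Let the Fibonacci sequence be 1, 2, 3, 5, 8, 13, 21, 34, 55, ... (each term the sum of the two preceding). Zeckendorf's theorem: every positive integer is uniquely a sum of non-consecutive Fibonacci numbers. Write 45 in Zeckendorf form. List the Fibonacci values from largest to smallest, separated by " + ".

45: greatest Fibonacci not exceeding it is 34, leaving 11
11: greatest Fibonacci not exceeding it is 8, leaving 3
3: greatest Fibonacci not exceeding it is 3, leaving 0
So 45 = 34 + 8 + 3, with no two terms consecutive in the sequence.

34 + 8 + 3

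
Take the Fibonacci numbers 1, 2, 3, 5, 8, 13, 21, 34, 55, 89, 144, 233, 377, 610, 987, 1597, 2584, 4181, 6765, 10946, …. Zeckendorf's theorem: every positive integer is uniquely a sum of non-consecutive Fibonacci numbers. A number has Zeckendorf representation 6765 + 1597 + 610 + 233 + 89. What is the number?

9294

6765 + 1597 + 610 + 233 + 89 = 9294.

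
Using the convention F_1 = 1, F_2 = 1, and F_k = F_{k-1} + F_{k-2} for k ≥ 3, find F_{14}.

377

Iterating the recurrence up to F_{8} = 21 and F_{7} = 13:
F_{9} = F_{8} + F_{7} = 21 + 13 = 34
F_{10} = F_{9} + F_{8} = 34 + 21 = 55
F_{11} = F_{10} + F_{9} = 55 + 34 = 89
F_{12} = F_{11} + F_{10} = 89 + 55 = 144
F_{13} = F_{12} + F_{11} = 144 + 89 = 233
F_{14} = F_{13} + F_{12} = 233 + 144 = 377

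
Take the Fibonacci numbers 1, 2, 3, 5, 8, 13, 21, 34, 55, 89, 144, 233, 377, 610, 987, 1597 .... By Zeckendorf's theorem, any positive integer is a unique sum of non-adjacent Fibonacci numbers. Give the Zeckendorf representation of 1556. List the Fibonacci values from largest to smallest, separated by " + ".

987 ≤ 1556 < 1597, so take 987; remainder 569
377 ≤ 569 < 610, so take 377; remainder 192
144 ≤ 192 < 233, so take 144; remainder 48
34 ≤ 48 < 55, so take 34; remainder 14
13 ≤ 14 < 21, so take 13; remainder 1
1 ≤ 1 < 2, so take 1; remainder 0
So 1556 = 987 + 377 + 144 + 34 + 13 + 1, with no two terms consecutive in the sequence.

987 + 377 + 144 + 34 + 13 + 1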